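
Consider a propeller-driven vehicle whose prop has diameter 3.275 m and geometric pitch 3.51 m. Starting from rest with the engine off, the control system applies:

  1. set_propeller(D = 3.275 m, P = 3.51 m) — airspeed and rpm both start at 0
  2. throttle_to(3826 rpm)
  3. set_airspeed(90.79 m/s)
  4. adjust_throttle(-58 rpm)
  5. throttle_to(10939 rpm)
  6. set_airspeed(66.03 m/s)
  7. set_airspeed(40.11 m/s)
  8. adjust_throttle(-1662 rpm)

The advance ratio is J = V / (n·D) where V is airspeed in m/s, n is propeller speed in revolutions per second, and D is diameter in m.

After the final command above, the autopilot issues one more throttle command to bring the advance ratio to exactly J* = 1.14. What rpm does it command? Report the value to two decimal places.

set_propeller: D = 3.275 m, P = 3.51 m (p = P/D = 1.071756); state ← (V=0, rpm=0)
throttle_to(3826): rpm ← 3826
set_airspeed(90.79): V ← 90.79 m/s
adjust_throttle(-58): rpm ← 3826 -58 = 3768
throttle_to(10939): rpm ← 10939
set_airspeed(66.03): V ← 66.03 m/s
set_airspeed(40.11): V ← 40.11 m/s
adjust_throttle(-1662): rpm ← 10939 -1662 = 9277
final state: V = 40.11 m/s, rpm = 9277 → n = rpm/60 = 154.616667 rev/s
target J* = 1.14; solve J* = V/(n·D) for n: n = V/(J*·D) = 40.11/(1.14 × 3.275) = 10.743270 rev/s
rpm = 60·n = 644.596223

rpm = 644.60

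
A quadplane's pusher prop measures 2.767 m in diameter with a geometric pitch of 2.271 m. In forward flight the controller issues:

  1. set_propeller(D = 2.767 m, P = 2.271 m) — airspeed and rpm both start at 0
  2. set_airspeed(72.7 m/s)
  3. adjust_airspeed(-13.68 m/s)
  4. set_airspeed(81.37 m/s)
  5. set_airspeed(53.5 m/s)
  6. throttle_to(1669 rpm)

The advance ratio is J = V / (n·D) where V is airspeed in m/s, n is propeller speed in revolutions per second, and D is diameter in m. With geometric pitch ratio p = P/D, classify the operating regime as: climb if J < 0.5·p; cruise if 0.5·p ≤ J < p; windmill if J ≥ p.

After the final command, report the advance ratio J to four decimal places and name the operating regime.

set_propeller: D = 2.767 m, P = 2.271 m (p = P/D = 0.820744); state ← (V=0, rpm=0)
set_airspeed(72.7): V ← 72.7 m/s
adjust_airspeed(-13.68): V ← 72.7 -13.68 = 59.02 m/s
set_airspeed(81.37): V ← 81.37 m/s
set_airspeed(53.5): V ← 53.5 m/s
throttle_to(1669): rpm ← 1669
final state: V = 53.5 m/s, rpm = 1669 → n = rpm/60 = 27.816667 rev/s
J = V / (n·D) = 53.5 / (27.816667 × 2.767) = 0.695088
regime bands: climb J<0.4104 | cruise [0.4104, 0.8207) | windmill J≥0.8207
J = 0.6951 → cruise

J = 0.6951, regime = cruise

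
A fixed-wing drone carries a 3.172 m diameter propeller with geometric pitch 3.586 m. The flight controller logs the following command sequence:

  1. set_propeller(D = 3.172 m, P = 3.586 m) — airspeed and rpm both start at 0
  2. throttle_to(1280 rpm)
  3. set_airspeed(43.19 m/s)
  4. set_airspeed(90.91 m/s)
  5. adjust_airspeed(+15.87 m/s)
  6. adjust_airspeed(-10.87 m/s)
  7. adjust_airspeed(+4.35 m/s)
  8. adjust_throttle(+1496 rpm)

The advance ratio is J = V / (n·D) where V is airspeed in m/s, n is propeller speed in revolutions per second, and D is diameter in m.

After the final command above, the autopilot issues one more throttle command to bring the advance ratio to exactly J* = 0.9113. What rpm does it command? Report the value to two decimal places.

set_propeller: D = 3.172 m, P = 3.586 m (p = P/D = 1.130517); state ← (V=0, rpm=0)
throttle_to(1280): rpm ← 1280
set_airspeed(43.19): V ← 43.19 m/s
set_airspeed(90.91): V ← 90.91 m/s
adjust_airspeed(+15.87): V ← 90.91 +15.87 = 106.78 m/s
adjust_airspeed(-10.87): V ← 106.78 -10.87 = 95.91 m/s
adjust_airspeed(+4.35): V ← 95.91 +4.35 = 100.26 m/s
adjust_throttle(+1496): rpm ← 1280 +1496 = 2776
final state: V = 100.26 m/s, rpm = 2776 → n = rpm/60 = 46.266667 rev/s
target J* = 0.9113; solve J* = V/(n·D) for n: n = V/(J*·D) = 100.26/(0.9113 × 3.172) = 34.684317 rev/s
rpm = 60·n = 2081.059042

rpm = 2081.06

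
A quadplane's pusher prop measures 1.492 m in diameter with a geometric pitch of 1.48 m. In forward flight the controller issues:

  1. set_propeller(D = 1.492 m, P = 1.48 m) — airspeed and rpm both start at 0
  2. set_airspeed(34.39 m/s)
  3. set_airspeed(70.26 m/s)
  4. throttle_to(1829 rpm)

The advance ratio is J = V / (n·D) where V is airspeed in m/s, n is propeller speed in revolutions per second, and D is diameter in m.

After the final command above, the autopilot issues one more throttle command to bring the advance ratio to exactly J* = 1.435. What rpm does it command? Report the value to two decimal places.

rpm = 1968.97

set_propeller: D = 1.492 m, P = 1.48 m (p = P/D = 0.991957); state ← (V=0, rpm=0)
set_airspeed(34.39): V ← 34.39 m/s
set_airspeed(70.26): V ← 70.26 m/s
throttle_to(1829): rpm ← 1829
final state: V = 70.26 m/s, rpm = 1829 → n = rpm/60 = 30.483333 rev/s
target J* = 1.435; solve J* = V/(n·D) for n: n = V/(J*·D) = 70.26/(1.435 × 1.492) = 32.816134 rev/s
rpm = 60·n = 1968.968062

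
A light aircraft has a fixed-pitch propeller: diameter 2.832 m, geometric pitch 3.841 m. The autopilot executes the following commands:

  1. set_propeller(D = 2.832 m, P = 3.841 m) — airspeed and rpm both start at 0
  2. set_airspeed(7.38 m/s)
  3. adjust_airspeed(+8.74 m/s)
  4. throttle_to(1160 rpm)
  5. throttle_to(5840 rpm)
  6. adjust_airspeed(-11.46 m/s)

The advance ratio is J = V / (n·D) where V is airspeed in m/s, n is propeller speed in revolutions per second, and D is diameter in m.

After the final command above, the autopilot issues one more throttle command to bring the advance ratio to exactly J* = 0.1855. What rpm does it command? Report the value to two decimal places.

rpm = 532.23

set_propeller: D = 2.832 m, P = 3.841 m (p = P/D = 1.356285); state ← (V=0, rpm=0)
set_airspeed(7.38): V ← 7.38 m/s
adjust_airspeed(+8.74): V ← 7.38 +8.74 = 16.12 m/s
throttle_to(1160): rpm ← 1160
throttle_to(5840): rpm ← 5840
adjust_airspeed(-11.46): V ← 16.12 -11.46 = 4.66 m/s
final state: V = 4.66 m/s, rpm = 5840 → n = rpm/60 = 97.333333 rev/s
target J* = 0.1855; solve J* = V/(n·D) for n: n = V/(J*·D) = 4.66/(0.1855 × 2.832) = 8.870513 rev/s
rpm = 60·n = 532.230801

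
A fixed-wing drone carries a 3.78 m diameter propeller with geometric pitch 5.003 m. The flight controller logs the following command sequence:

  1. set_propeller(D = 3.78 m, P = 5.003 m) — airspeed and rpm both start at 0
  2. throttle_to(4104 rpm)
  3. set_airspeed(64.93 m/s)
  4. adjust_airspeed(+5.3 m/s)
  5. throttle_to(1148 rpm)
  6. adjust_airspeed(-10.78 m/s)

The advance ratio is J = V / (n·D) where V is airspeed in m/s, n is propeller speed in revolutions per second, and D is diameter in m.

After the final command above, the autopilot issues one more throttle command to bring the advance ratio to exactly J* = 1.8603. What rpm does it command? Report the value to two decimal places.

set_propeller: D = 3.78 m, P = 5.003 m (p = P/D = 1.323545); state ← (V=0, rpm=0)
throttle_to(4104): rpm ← 4104
set_airspeed(64.93): V ← 64.93 m/s
adjust_airspeed(+5.3): V ← 64.93 +5.3 = 70.23 m/s
throttle_to(1148): rpm ← 1148
adjust_airspeed(-10.78): V ← 70.23 -10.78 = 59.45 m/s
final state: V = 59.45 m/s, rpm = 1148 → n = rpm/60 = 19.133333 rev/s
target J* = 1.8603; solve J* = V/(n·D) for n: n = V/(J*·D) = 59.45/(1.8603 × 3.78) = 8.454289 rev/s
rpm = 60·n = 507.257321

rpm = 507.26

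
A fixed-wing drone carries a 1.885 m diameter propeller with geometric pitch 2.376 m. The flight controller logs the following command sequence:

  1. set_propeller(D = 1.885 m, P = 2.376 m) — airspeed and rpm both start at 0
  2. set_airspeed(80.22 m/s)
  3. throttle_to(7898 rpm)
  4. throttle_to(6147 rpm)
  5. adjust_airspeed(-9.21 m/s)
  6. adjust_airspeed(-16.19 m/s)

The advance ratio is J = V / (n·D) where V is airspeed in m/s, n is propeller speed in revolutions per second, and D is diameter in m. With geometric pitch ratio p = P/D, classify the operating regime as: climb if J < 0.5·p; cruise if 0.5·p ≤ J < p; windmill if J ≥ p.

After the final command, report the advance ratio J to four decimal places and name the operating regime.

set_propeller: D = 1.885 m, P = 2.376 m (p = P/D = 1.260477); state ← (V=0, rpm=0)
set_airspeed(80.22): V ← 80.22 m/s
throttle_to(7898): rpm ← 7898
throttle_to(6147): rpm ← 6147
adjust_airspeed(-9.21): V ← 80.22 -9.21 = 71.01 m/s
adjust_airspeed(-16.19): V ← 71.01 -16.19 = 54.82 m/s
final state: V = 54.82 m/s, rpm = 6147 → n = rpm/60 = 102.450000 rev/s
J = V / (n·D) = 54.82 / (102.450000 × 1.885) = 0.283868
regime bands: climb J<0.6302 | cruise [0.6302, 1.2605) | windmill J≥1.2605
J = 0.2839 → climb

J = 0.2839, regime = climb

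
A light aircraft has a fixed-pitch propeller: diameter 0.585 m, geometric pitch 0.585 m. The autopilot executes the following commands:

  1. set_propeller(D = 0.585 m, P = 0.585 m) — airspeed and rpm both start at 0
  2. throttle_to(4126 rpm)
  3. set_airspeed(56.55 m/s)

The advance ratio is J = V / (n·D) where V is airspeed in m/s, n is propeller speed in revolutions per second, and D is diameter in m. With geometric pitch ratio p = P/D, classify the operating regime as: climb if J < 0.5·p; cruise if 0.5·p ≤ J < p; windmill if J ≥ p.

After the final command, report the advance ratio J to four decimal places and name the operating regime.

J = 1.4057, regime = windmill

set_propeller: D = 0.585 m, P = 0.585 m (p = P/D = 1.000000); state ← (V=0, rpm=0)
throttle_to(4126): rpm ← 4126
set_airspeed(56.55): V ← 56.55 m/s
final state: V = 56.55 m/s, rpm = 4126 → n = rpm/60 = 68.766667 rev/s
J = V / (n·D) = 56.55 / (68.766667 × 0.585) = 1.405720
regime bands: climb J<0.5000 | cruise [0.5000, 1.0000) | windmill J≥1.0000
J = 1.4057 → windmill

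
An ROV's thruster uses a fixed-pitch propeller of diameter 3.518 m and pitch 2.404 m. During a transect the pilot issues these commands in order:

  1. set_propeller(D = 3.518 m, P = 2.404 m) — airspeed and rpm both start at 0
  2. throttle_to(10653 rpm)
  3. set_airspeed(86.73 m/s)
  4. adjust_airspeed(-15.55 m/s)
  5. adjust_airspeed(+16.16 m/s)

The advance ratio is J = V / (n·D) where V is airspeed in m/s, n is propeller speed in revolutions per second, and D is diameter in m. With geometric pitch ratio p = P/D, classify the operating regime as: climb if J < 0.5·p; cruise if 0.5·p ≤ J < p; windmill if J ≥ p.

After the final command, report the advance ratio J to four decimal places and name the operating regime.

J = 0.1398, regime = climb

set_propeller: D = 3.518 m, P = 2.404 m (p = P/D = 0.683343); state ← (V=0, rpm=0)
throttle_to(10653): rpm ← 10653
set_airspeed(86.73): V ← 86.73 m/s
adjust_airspeed(-15.55): V ← 86.73 -15.55 = 71.18 m/s
adjust_airspeed(+16.16): V ← 71.18 +16.16 = 87.34 m/s
final state: V = 87.34 m/s, rpm = 10653 → n = rpm/60 = 177.550000 rev/s
J = V / (n·D) = 87.34 / (177.550000 × 3.518) = 0.139829
regime bands: climb J<0.3417 | cruise [0.3417, 0.6833) | windmill J≥0.6833
J = 0.1398 → climb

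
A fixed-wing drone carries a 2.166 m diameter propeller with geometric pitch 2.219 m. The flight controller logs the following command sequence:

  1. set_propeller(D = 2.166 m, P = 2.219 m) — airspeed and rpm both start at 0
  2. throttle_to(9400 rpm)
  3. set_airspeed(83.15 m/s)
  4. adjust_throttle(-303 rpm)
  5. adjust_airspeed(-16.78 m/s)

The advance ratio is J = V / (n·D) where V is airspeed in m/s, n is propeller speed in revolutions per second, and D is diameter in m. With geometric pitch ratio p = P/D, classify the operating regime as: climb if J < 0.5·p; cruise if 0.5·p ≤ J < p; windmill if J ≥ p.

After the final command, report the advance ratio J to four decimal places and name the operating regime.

J = 0.2021, regime = climb

set_propeller: D = 2.166 m, P = 2.219 m (p = P/D = 1.024469); state ← (V=0, rpm=0)
throttle_to(9400): rpm ← 9400
set_airspeed(83.15): V ← 83.15 m/s
adjust_throttle(-303): rpm ← 9400 -303 = 9097
adjust_airspeed(-16.78): V ← 83.15 -16.78 = 66.37 m/s
final state: V = 66.37 m/s, rpm = 9097 → n = rpm/60 = 151.616667 rev/s
J = V / (n·D) = 66.37 / (151.616667 × 2.166) = 0.202100
regime bands: climb J<0.5122 | cruise [0.5122, 1.0245) | windmill J≥1.0245
J = 0.2021 → climb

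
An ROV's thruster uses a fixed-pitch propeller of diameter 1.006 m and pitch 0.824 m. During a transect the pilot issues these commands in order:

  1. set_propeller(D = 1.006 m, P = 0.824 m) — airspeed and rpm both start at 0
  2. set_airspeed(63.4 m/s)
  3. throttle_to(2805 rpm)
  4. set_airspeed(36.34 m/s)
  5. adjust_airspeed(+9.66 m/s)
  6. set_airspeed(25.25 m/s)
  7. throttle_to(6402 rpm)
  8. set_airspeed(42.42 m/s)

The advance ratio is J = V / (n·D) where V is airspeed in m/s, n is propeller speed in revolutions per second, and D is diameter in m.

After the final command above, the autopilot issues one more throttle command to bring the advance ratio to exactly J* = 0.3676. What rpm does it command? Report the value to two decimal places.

rpm = 6882.54

set_propeller: D = 1.006 m, P = 0.824 m (p = P/D = 0.819085); state ← (V=0, rpm=0)
set_airspeed(63.4): V ← 63.4 m/s
throttle_to(2805): rpm ← 2805
set_airspeed(36.34): V ← 36.34 m/s
adjust_airspeed(+9.66): V ← 36.34 +9.66 = 46 m/s
set_airspeed(25.25): V ← 25.25 m/s
throttle_to(6402): rpm ← 6402
set_airspeed(42.42): V ← 42.42 m/s
final state: V = 42.42 m/s, rpm = 6402 → n = rpm/60 = 106.700000 rev/s
target J* = 0.3676; solve J* = V/(n·D) for n: n = V/(J*·D) = 42.42/(0.3676 × 1.006) = 114.708917 rev/s
rpm = 60·n = 6882.535040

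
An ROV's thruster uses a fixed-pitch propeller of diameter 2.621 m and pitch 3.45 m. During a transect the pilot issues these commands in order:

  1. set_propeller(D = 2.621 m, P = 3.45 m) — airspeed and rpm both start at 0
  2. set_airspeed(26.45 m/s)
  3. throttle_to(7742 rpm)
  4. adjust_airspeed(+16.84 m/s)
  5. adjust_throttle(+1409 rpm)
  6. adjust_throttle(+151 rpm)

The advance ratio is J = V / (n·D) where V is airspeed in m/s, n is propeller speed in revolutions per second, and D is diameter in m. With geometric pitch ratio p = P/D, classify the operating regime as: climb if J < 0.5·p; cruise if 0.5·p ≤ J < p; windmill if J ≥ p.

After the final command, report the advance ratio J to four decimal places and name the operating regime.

set_propeller: D = 2.621 m, P = 3.45 m (p = P/D = 1.316291); state ← (V=0, rpm=0)
set_airspeed(26.45): V ← 26.45 m/s
throttle_to(7742): rpm ← 7742
adjust_airspeed(+16.84): V ← 26.45 +16.84 = 43.29 m/s
adjust_throttle(+1409): rpm ← 7742 +1409 = 9151
adjust_throttle(+151): rpm ← 9151 +151 = 9302
final state: V = 43.29 m/s, rpm = 9302 → n = rpm/60 = 155.033333 rev/s
J = V / (n·D) = 43.29 / (155.033333 × 2.621) = 0.106536
regime bands: climb J<0.6581 | cruise [0.6581, 1.3163) | windmill J≥1.3163
J = 0.1065 → climb

J = 0.1065, regime = climb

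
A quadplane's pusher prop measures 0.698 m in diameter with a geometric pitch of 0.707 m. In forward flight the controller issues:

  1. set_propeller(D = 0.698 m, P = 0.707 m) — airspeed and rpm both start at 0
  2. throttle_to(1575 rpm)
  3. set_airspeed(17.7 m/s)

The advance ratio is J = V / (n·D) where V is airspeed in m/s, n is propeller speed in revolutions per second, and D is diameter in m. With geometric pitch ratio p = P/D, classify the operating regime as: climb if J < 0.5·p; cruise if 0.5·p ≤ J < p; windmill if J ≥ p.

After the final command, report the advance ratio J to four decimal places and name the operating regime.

J = 0.9660, regime = cruise

set_propeller: D = 0.698 m, P = 0.707 m (p = P/D = 1.012894); state ← (V=0, rpm=0)
throttle_to(1575): rpm ← 1575
set_airspeed(17.7): V ← 17.7 m/s
final state: V = 17.7 m/s, rpm = 1575 → n = rpm/60 = 26.250000 rev/s
J = V / (n·D) = 17.7 / (26.250000 × 0.698) = 0.966025
regime bands: climb J<0.5064 | cruise [0.5064, 1.0129) | windmill J≥1.0129
J = 0.9660 → cruise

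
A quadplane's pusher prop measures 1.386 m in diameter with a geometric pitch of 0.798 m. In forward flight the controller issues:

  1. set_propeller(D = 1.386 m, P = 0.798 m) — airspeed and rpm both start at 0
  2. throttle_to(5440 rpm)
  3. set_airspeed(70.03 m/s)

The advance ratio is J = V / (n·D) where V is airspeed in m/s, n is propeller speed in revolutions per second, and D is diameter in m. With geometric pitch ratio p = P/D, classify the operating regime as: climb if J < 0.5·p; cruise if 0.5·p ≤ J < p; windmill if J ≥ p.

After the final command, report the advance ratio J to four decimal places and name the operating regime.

J = 0.5573, regime = cruise

set_propeller: D = 1.386 m, P = 0.798 m (p = P/D = 0.575758); state ← (V=0, rpm=0)
throttle_to(5440): rpm ← 5440
set_airspeed(70.03): V ← 70.03 m/s
final state: V = 70.03 m/s, rpm = 5440 → n = rpm/60 = 90.666667 rev/s
J = V / (n·D) = 70.03 / (90.666667 × 1.386) = 0.557280
regime bands: climb J<0.2879 | cruise [0.2879, 0.5758) | windmill J≥0.5758
J = 0.5573 → cruise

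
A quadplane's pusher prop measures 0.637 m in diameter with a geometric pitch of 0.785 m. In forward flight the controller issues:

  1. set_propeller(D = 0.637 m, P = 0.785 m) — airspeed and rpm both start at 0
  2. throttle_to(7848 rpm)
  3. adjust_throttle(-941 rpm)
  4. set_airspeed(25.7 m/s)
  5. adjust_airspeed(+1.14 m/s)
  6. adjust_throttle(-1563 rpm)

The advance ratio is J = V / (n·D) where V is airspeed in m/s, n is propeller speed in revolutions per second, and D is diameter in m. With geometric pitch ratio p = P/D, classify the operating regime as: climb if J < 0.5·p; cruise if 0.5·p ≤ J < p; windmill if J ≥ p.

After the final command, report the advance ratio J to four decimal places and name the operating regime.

J = 0.4731, regime = climb

set_propeller: D = 0.637 m, P = 0.785 m (p = P/D = 1.232339); state ← (V=0, rpm=0)
throttle_to(7848): rpm ← 7848
adjust_throttle(-941): rpm ← 7848 -941 = 6907
set_airspeed(25.7): V ← 25.7 m/s
adjust_airspeed(+1.14): V ← 25.7 +1.14 = 26.84 m/s
adjust_throttle(-1563): rpm ← 6907 -1563 = 5344
final state: V = 26.84 m/s, rpm = 5344 → n = rpm/60 = 89.066667 rev/s
J = V / (n·D) = 26.84 / (89.066667 × 0.637) = 0.473073
regime bands: climb J<0.6162 | cruise [0.6162, 1.2323) | windmill J≥1.2323
J = 0.4731 → climb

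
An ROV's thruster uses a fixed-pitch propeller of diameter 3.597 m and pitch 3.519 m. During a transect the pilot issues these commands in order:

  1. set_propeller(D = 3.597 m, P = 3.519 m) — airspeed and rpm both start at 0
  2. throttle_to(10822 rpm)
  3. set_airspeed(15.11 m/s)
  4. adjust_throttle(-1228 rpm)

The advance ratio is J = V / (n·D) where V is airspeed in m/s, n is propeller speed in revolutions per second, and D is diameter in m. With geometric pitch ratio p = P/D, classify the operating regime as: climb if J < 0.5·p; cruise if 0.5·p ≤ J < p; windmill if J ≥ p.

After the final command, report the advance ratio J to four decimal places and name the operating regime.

J = 0.0263, regime = climb

set_propeller: D = 3.597 m, P = 3.519 m (p = P/D = 0.978315); state ← (V=0, rpm=0)
throttle_to(10822): rpm ← 10822
set_airspeed(15.11): V ← 15.11 m/s
adjust_throttle(-1228): rpm ← 10822 -1228 = 9594
final state: V = 15.11 m/s, rpm = 9594 → n = rpm/60 = 159.900000 rev/s
J = V / (n·D) = 15.11 / (159.900000 × 3.597) = 0.026271
regime bands: climb J<0.4892 | cruise [0.4892, 0.9783) | windmill J≥0.9783
J = 0.0263 → climb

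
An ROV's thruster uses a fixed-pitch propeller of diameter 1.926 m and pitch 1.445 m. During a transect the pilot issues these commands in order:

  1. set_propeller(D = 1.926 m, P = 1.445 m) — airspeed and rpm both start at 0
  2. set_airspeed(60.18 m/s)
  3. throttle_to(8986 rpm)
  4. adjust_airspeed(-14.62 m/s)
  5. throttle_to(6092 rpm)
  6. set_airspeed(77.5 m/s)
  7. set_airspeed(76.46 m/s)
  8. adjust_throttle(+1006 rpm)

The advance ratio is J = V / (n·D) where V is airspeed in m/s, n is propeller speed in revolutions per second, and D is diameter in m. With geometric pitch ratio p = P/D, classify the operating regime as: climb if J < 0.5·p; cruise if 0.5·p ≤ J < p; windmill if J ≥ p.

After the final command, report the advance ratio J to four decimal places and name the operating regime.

set_propeller: D = 1.926 m, P = 1.445 m (p = P/D = 0.750260); state ← (V=0, rpm=0)
set_airspeed(60.18): V ← 60.18 m/s
throttle_to(8986): rpm ← 8986
adjust_airspeed(-14.62): V ← 60.18 -14.62 = 45.56 m/s
throttle_to(6092): rpm ← 6092
set_airspeed(77.5): V ← 77.5 m/s
set_airspeed(76.46): V ← 76.46 m/s
adjust_throttle(+1006): rpm ← 6092 +1006 = 7098
final state: V = 76.46 m/s, rpm = 7098 → n = rpm/60 = 118.300000 rev/s
J = V / (n·D) = 76.46 / (118.300000 × 1.926) = 0.335578
regime bands: climb J<0.3751 | cruise [0.3751, 0.7503) | windmill J≥0.7503
J = 0.3356 → climb

J = 0.3356, regime = climb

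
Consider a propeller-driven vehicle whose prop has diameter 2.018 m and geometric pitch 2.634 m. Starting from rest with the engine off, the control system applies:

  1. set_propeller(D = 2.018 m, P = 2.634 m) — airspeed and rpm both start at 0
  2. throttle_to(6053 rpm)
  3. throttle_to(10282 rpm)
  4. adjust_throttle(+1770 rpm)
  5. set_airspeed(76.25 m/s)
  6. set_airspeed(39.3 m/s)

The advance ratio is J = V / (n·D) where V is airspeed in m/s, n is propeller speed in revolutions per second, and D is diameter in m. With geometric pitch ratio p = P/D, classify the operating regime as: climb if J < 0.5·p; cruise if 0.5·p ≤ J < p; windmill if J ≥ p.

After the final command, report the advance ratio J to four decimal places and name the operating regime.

set_propeller: D = 2.018 m, P = 2.634 m (p = P/D = 1.305253); state ← (V=0, rpm=0)
throttle_to(6053): rpm ← 6053
throttle_to(10282): rpm ← 10282
adjust_throttle(+1770): rpm ← 10282 +1770 = 12052
set_airspeed(76.25): V ← 76.25 m/s
set_airspeed(39.3): V ← 39.3 m/s
final state: V = 39.3 m/s, rpm = 12052 → n = rpm/60 = 200.866667 rev/s
J = V / (n·D) = 39.3 / (200.866667 × 2.018) = 0.096954
regime bands: climb J<0.6526 | cruise [0.6526, 1.3053) | windmill J≥1.3053
J = 0.0970 → climb

J = 0.0970, regime = climb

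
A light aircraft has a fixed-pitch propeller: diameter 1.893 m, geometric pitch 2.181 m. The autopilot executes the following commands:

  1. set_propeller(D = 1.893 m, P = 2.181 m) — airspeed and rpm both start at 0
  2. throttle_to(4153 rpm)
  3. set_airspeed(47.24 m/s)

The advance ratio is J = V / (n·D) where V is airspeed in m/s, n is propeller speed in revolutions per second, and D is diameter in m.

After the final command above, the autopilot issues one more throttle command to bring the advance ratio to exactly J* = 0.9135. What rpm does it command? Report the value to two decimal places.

set_propeller: D = 1.893 m, P = 2.181 m (p = P/D = 1.152139); state ← (V=0, rpm=0)
throttle_to(4153): rpm ← 4153
set_airspeed(47.24): V ← 47.24 m/s
final state: V = 47.24 m/s, rpm = 4153 → n = rpm/60 = 69.216667 rev/s
target J* = 0.9135; solve J* = V/(n·D) for n: n = V/(J*·D) = 47.24/(0.9135 × 1.893) = 27.318115 rev/s
rpm = 60·n = 1639.086879

rpm = 1639.09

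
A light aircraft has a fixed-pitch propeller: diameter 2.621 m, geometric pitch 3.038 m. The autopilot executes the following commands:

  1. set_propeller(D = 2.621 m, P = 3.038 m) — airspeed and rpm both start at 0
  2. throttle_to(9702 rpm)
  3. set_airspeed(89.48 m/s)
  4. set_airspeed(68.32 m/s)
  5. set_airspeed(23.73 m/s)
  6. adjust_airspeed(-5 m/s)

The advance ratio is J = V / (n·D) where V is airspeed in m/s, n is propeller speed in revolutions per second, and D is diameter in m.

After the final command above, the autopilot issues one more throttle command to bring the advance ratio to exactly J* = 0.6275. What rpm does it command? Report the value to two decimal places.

set_propeller: D = 2.621 m, P = 3.038 m (p = P/D = 1.159100); state ← (V=0, rpm=0)
throttle_to(9702): rpm ← 9702
set_airspeed(89.48): V ← 89.48 m/s
set_airspeed(68.32): V ← 68.32 m/s
set_airspeed(23.73): V ← 23.73 m/s
adjust_airspeed(-5): V ← 23.73 -5 = 18.73 m/s
final state: V = 18.73 m/s, rpm = 9702 → n = rpm/60 = 161.700000 rev/s
target J* = 0.6275; solve J* = V/(n·D) for n: n = V/(J*·D) = 18.73/(0.6275 × 2.621) = 11.388251 rev/s
rpm = 60·n = 683.295053

rpm = 683.30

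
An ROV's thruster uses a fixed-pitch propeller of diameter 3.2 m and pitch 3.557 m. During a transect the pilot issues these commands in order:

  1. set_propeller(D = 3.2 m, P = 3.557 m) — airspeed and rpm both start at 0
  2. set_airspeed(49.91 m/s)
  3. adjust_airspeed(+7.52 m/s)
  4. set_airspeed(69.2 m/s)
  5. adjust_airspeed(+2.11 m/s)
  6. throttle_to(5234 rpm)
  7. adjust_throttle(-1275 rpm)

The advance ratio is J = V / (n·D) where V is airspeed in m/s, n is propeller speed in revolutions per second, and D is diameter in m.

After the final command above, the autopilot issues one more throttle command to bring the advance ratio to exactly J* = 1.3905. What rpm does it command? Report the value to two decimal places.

rpm = 961.57

set_propeller: D = 3.2 m, P = 3.557 m (p = P/D = 1.111563); state ← (V=0, rpm=0)
set_airspeed(49.91): V ← 49.91 m/s
adjust_airspeed(+7.52): V ← 49.91 +7.52 = 57.43 m/s
set_airspeed(69.2): V ← 69.2 m/s
adjust_airspeed(+2.11): V ← 69.2 +2.11 = 71.31 m/s
throttle_to(5234): rpm ← 5234
adjust_throttle(-1275): rpm ← 5234 -1275 = 3959
final state: V = 71.31 m/s, rpm = 3959 → n = rpm/60 = 65.983333 rev/s
target J* = 1.3905; solve J* = V/(n·D) for n: n = V/(J*·D) = 71.31/(1.3905 × 3.2) = 16.026160 rev/s
rpm = 60·n = 961.569579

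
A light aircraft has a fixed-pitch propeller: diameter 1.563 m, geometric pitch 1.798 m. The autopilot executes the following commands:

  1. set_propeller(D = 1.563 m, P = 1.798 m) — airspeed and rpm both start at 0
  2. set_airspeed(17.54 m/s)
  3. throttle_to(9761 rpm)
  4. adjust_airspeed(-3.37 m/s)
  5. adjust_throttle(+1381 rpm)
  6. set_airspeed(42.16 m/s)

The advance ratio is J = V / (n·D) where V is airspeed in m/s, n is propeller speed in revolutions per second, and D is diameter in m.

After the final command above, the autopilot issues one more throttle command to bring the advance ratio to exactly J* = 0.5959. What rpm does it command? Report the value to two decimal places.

rpm = 2715.94

set_propeller: D = 1.563 m, P = 1.798 m (p = P/D = 1.150352); state ← (V=0, rpm=0)
set_airspeed(17.54): V ← 17.54 m/s
throttle_to(9761): rpm ← 9761
adjust_airspeed(-3.37): V ← 17.54 -3.37 = 14.17 m/s
adjust_throttle(+1381): rpm ← 9761 +1381 = 11142
set_airspeed(42.16): V ← 42.16 m/s
final state: V = 42.16 m/s, rpm = 11142 → n = rpm/60 = 185.700000 rev/s
target J* = 0.5959; solve J* = V/(n·D) for n: n = V/(J*·D) = 42.16/(0.5959 × 1.563) = 45.265596 rev/s
rpm = 60·n = 2715.935734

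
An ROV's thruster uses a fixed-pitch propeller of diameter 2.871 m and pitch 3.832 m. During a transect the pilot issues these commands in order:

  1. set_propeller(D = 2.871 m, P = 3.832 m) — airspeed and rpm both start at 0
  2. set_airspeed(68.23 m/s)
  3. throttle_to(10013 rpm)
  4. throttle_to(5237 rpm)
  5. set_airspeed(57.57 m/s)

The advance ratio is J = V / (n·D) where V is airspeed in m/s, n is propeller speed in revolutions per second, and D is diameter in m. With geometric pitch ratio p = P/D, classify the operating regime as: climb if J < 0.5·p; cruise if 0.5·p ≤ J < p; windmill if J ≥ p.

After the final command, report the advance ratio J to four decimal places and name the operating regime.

set_propeller: D = 2.871 m, P = 3.832 m (p = P/D = 1.334727); state ← (V=0, rpm=0)
set_airspeed(68.23): V ← 68.23 m/s
throttle_to(10013): rpm ← 10013
throttle_to(5237): rpm ← 5237
set_airspeed(57.57): V ← 57.57 m/s
final state: V = 57.57 m/s, rpm = 5237 → n = rpm/60 = 87.283333 rev/s
J = V / (n·D) = 57.57 / (87.283333 × 2.871) = 0.229737
regime bands: climb J<0.6674 | cruise [0.6674, 1.3347) | windmill J≥1.3347
J = 0.2297 → climb

J = 0.2297, regime = climb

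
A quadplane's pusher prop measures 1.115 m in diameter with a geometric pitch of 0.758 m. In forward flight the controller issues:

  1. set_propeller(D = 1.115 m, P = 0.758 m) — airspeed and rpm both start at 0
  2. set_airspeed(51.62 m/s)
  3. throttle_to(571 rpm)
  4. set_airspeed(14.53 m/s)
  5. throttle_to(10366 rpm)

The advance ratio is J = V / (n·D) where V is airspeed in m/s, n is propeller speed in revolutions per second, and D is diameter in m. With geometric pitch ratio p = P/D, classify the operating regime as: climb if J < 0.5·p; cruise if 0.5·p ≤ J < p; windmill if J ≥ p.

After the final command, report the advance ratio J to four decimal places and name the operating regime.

set_propeller: D = 1.115 m, P = 0.758 m (p = P/D = 0.679821); state ← (V=0, rpm=0)
set_airspeed(51.62): V ← 51.62 m/s
throttle_to(571): rpm ← 571
set_airspeed(14.53): V ← 14.53 m/s
throttle_to(10366): rpm ← 10366
final state: V = 14.53 m/s, rpm = 10366 → n = rpm/60 = 172.766667 rev/s
J = V / (n·D) = 14.53 / (172.766667 × 1.115) = 0.075428
regime bands: climb J<0.3399 | cruise [0.3399, 0.6798) | windmill J≥0.6798
J = 0.0754 → climb

J = 0.0754, regime = climb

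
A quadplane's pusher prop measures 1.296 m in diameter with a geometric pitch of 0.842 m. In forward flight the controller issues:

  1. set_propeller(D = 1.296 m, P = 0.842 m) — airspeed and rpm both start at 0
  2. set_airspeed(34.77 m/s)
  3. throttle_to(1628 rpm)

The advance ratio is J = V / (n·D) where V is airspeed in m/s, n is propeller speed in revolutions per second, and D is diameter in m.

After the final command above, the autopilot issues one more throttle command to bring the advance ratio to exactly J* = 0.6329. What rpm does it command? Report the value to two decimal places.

set_propeller: D = 1.296 m, P = 0.842 m (p = P/D = 0.649691); state ← (V=0, rpm=0)
set_airspeed(34.77): V ← 34.77 m/s
throttle_to(1628): rpm ← 1628
final state: V = 34.77 m/s, rpm = 1628 → n = rpm/60 = 27.133333 rev/s
target J* = 0.6329; solve J* = V/(n·D) for n: n = V/(J*·D) = 34.77/(0.6329 × 1.296) = 42.390115 rev/s
rpm = 60·n = 2543.406892

rpm = 2543.41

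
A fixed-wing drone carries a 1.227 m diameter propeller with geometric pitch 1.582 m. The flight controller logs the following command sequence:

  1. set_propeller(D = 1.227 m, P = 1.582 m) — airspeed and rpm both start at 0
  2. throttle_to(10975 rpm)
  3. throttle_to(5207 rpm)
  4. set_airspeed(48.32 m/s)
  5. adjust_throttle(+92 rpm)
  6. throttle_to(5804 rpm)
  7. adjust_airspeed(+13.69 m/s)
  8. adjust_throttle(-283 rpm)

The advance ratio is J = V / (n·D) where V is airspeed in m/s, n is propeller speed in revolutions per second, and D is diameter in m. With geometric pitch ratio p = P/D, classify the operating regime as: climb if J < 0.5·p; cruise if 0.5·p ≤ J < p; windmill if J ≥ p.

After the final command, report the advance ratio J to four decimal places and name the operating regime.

J = 0.5492, regime = climb

set_propeller: D = 1.227 m, P = 1.582 m (p = P/D = 1.289324); state ← (V=0, rpm=0)
throttle_to(10975): rpm ← 10975
throttle_to(5207): rpm ← 5207
set_airspeed(48.32): V ← 48.32 m/s
adjust_throttle(+92): rpm ← 5207 +92 = 5299
throttle_to(5804): rpm ← 5804
adjust_airspeed(+13.69): V ← 48.32 +13.69 = 62.01 m/s
adjust_throttle(-283): rpm ← 5804 -283 = 5521
final state: V = 62.01 m/s, rpm = 5521 → n = rpm/60 = 92.016667 rev/s
J = V / (n·D) = 62.01 / (92.016667 × 1.227) = 0.549225
regime bands: climb J<0.6447 | cruise [0.6447, 1.2893) | windmill J≥1.2893
J = 0.5492 → climb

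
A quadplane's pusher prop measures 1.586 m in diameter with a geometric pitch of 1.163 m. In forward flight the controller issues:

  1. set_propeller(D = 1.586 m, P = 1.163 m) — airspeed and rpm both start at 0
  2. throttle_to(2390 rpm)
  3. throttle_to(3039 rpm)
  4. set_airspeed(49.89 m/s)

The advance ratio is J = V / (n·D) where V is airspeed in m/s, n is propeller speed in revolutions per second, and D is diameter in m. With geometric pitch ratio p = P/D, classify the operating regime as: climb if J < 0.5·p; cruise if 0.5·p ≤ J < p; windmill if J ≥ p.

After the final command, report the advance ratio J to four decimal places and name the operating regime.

J = 0.6211, regime = cruise

set_propeller: D = 1.586 m, P = 1.163 m (p = P/D = 0.733291); state ← (V=0, rpm=0)
throttle_to(2390): rpm ← 2390
throttle_to(3039): rpm ← 3039
set_airspeed(49.89): V ← 49.89 m/s
final state: V = 49.89 m/s, rpm = 3039 → n = rpm/60 = 50.650000 rev/s
J = V / (n·D) = 49.89 / (50.650000 × 1.586) = 0.621056
regime bands: climb J<0.3666 | cruise [0.3666, 0.7333) | windmill J≥0.7333
J = 0.6211 → cruise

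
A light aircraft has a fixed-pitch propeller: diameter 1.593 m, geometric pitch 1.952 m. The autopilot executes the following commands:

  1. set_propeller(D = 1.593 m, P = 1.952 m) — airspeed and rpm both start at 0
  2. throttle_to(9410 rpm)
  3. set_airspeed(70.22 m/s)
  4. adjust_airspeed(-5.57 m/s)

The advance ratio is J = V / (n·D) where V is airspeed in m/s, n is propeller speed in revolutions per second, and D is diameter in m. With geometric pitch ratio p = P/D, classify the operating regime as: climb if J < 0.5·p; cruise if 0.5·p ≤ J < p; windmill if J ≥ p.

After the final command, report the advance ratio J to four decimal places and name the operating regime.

J = 0.2588, regime = climb

set_propeller: D = 1.593 m, P = 1.952 m (p = P/D = 1.225361); state ← (V=0, rpm=0)
throttle_to(9410): rpm ← 9410
set_airspeed(70.22): V ← 70.22 m/s
adjust_airspeed(-5.57): V ← 70.22 -5.57 = 64.65 m/s
final state: V = 64.65 m/s, rpm = 9410 → n = rpm/60 = 156.833333 rev/s
J = V / (n·D) = 64.65 / (156.833333 × 1.593) = 0.258770
regime bands: climb J<0.6127 | cruise [0.6127, 1.2254) | windmill J≥1.2254
J = 0.2588 → climb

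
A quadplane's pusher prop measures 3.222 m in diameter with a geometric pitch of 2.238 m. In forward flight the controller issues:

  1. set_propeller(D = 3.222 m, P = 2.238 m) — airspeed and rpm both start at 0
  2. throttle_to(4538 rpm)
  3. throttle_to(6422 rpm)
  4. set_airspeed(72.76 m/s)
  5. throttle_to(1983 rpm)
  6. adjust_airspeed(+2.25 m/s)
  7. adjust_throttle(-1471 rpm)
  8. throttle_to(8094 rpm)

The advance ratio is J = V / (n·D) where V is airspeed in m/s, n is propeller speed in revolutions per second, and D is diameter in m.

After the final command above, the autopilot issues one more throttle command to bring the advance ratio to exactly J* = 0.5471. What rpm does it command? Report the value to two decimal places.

rpm = 2553.16

set_propeller: D = 3.222 m, P = 2.238 m (p = P/D = 0.694600); state ← (V=0, rpm=0)
throttle_to(4538): rpm ← 4538
throttle_to(6422): rpm ← 6422
set_airspeed(72.76): V ← 72.76 m/s
throttle_to(1983): rpm ← 1983
adjust_airspeed(+2.25): V ← 72.76 +2.25 = 75.01 m/s
adjust_throttle(-1471): rpm ← 1983 -1471 = 512
throttle_to(8094): rpm ← 8094
final state: V = 75.01 m/s, rpm = 8094 → n = rpm/60 = 134.900000 rev/s
target J* = 0.5471; solve J* = V/(n·D) for n: n = V/(J*·D) = 75.01/(0.5471 × 3.222) = 42.552680 rev/s
rpm = 60·n = 2553.160783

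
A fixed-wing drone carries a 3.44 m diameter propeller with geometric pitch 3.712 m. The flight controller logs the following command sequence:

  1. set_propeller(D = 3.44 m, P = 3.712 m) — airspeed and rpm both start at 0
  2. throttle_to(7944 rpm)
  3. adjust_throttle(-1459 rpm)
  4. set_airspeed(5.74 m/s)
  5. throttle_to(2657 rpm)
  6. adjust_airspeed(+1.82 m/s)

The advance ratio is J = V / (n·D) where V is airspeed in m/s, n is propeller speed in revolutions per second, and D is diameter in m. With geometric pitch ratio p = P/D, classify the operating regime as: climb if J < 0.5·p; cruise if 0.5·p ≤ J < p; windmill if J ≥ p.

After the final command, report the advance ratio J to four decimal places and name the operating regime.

set_propeller: D = 3.44 m, P = 3.712 m (p = P/D = 1.079070); state ← (V=0, rpm=0)
throttle_to(7944): rpm ← 7944
adjust_throttle(-1459): rpm ← 7944 -1459 = 6485
set_airspeed(5.74): V ← 5.74 m/s
throttle_to(2657): rpm ← 2657
adjust_airspeed(+1.82): V ← 5.74 +1.82 = 7.56 m/s
final state: V = 7.56 m/s, rpm = 2657 → n = rpm/60 = 44.283333 rev/s
J = V / (n·D) = 7.56 / (44.283333 × 3.44) = 0.049628
regime bands: climb J<0.5395 | cruise [0.5395, 1.0791) | windmill J≥1.0791
J = 0.0496 → climb

J = 0.0496, regime = climb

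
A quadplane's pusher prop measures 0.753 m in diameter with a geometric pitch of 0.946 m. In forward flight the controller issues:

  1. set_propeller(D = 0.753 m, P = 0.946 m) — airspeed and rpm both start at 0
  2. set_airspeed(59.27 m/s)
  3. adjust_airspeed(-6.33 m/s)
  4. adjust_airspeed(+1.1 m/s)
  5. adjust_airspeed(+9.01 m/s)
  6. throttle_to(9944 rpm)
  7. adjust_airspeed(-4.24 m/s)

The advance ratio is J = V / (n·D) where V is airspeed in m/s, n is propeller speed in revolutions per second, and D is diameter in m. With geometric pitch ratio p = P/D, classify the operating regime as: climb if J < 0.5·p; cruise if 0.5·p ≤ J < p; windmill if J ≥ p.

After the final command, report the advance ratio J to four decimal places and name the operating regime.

J = 0.4712, regime = climb

set_propeller: D = 0.753 m, P = 0.946 m (p = P/D = 1.256308); state ← (V=0, rpm=0)
set_airspeed(59.27): V ← 59.27 m/s
adjust_airspeed(-6.33): V ← 59.27 -6.33 = 52.94 m/s
adjust_airspeed(+1.1): V ← 52.94 +1.1 = 54.04 m/s
adjust_airspeed(+9.01): V ← 54.04 +9.01 = 63.05 m/s
throttle_to(9944): rpm ← 9944
adjust_airspeed(-4.24): V ← 63.05 -4.24 = 58.81 m/s
final state: V = 58.81 m/s, rpm = 9944 → n = rpm/60 = 165.733333 rev/s
J = V / (n·D) = 58.81 / (165.733333 × 0.753) = 0.471245
regime bands: climb J<0.6282 | cruise [0.6282, 1.2563) | windmill J≥1.2563
J = 0.4712 → climb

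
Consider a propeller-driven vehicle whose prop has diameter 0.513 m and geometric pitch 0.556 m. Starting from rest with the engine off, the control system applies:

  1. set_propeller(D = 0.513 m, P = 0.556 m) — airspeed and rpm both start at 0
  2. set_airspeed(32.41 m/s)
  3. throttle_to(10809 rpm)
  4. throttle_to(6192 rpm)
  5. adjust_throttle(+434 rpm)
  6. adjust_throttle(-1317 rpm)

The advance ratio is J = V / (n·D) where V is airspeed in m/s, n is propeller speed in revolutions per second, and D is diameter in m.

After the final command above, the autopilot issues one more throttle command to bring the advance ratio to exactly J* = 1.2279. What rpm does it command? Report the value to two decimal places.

set_propeller: D = 0.513 m, P = 0.556 m (p = P/D = 1.083821); state ← (V=0, rpm=0)
set_airspeed(32.41): V ← 32.41 m/s
throttle_to(10809): rpm ← 10809
throttle_to(6192): rpm ← 6192
adjust_throttle(+434): rpm ← 6192 +434 = 6626
adjust_throttle(-1317): rpm ← 6626 -1317 = 5309
final state: V = 32.41 m/s, rpm = 5309 → n = rpm/60 = 88.483333 rev/s
target J* = 1.2279; solve J* = V/(n·D) for n: n = V/(J*·D) = 32.41/(1.2279 × 0.513) = 51.451574 rev/s
rpm = 60·n = 3087.094450

rpm = 3087.09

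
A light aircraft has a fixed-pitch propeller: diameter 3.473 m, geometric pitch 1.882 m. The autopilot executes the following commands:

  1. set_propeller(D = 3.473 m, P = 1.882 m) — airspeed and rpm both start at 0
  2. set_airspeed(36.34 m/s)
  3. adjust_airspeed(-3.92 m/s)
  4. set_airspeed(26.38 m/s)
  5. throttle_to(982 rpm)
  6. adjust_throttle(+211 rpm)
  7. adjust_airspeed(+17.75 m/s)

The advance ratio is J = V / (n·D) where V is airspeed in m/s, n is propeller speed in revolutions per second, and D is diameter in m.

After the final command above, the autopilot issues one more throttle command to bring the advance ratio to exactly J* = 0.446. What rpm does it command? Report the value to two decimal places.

set_propeller: D = 3.473 m, P = 1.882 m (p = P/D = 0.541895); state ← (V=0, rpm=0)
set_airspeed(36.34): V ← 36.34 m/s
adjust_airspeed(-3.92): V ← 36.34 -3.92 = 32.42 m/s
set_airspeed(26.38): V ← 26.38 m/s
throttle_to(982): rpm ← 982
adjust_throttle(+211): rpm ← 982 +211 = 1193
adjust_airspeed(+17.75): V ← 26.38 +17.75 = 44.13 m/s
final state: V = 44.13 m/s, rpm = 1193 → n = rpm/60 = 19.883333 rev/s
target J* = 0.446; solve J* = V/(n·D) for n: n = V/(J*·D) = 44.13/(0.446 × 3.473) = 28.490120 rev/s
rpm = 60·n = 1709.407227

rpm = 1709.41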